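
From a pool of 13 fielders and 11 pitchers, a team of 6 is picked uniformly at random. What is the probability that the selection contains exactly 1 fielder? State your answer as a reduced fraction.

39/874

Total number of selections: C(24,6) = 134596.
Selections with exactly 1 fielder: choose 1 of the 13 fielders and 5 of the 11 pitchers, C(13,1)·C(11,5) = 13·462 = 6006.
Probability = 6006/134596 = 39/874.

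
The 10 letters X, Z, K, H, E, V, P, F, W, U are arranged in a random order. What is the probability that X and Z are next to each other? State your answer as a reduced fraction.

1/5

There are 10! = 3628800 arrangements.
Treat X and Z as a block: 9! arrangements of the blocks × 2 orders within the block = 2·362880 = 725760.
Probability = 725760/3628800 = 1/5.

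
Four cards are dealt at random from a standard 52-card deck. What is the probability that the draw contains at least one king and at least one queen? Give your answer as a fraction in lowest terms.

1332/20825

There are C(52,4) = 270725 possible draws.
By inclusion-exclusion on the complements, draws missing all kings or all queens: C(48,4) + C(48,4) − C(44,4) = 194580 + 194580 − 135751 = 253409.
So draws with at least one of each: 270725 − 253409 = 17316, probability 17316/270725 = 1332/20825.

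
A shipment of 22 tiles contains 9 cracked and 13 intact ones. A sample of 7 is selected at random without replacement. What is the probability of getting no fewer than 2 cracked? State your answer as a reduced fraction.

There are C(22,7) = 170544 ways to choose the 7.
Count the complement (fewer than 2 cracked): C(9,0)·C(13,7) + C(9,1)·C(13,6) = 1716 + 15444 = 17160.
Probability = 1 − 17160/170544 = 153384/170544 = 581/646.

581/646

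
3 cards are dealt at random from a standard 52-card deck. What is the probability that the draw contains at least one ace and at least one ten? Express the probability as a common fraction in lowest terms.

There are C(52,3) = 22100 possible draws.
By inclusion-exclusion on the complements, draws missing all aces or all tens: C(48,3) + C(48,3) − C(44,3) = 17296 + 17296 − 13244 = 21348.
So draws with at least one of each: 22100 − 21348 = 752, probability 752/22100 = 188/5525.

188/5525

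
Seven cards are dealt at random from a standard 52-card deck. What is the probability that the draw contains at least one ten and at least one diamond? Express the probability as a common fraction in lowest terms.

There are C(52,7) = 133784560 possible draws.
By inclusion-exclusion on the complements, draws missing all tens or all diamonds: C(48,7) + C(39,7) − C(36,7) = 73629072 + 15380937 − 8347680 = 80662329.
So draws with at least one of each: 133784560 − 80662329 = 53122231, probability 53122231/133784560.

53122231/133784560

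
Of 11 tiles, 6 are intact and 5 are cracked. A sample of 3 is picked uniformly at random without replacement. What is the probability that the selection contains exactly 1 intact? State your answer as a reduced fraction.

Total number of selections: C(11,3) = 165.
Selections with exactly 1 intact: choose 1 of the 6 intact and 2 of the 5 cracked, C(6,1)·C(5,2) = 6·10 = 60.
Probability = 60/165 = 4/11.

4/11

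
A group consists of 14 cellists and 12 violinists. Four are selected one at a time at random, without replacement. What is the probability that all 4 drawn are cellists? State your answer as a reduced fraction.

Multiply the conditional probabilities at each draw: 14/26 · 13/25 · 12/24 · 11/23 = 24024/358800 = 77/1150.

77/1150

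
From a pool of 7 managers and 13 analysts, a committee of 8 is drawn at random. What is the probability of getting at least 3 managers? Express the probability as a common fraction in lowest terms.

Total selections: C(20,8) = 125970.
Count the complement (fewer than 3 managers): C(7,0)·C(13,8) + C(7,1)·C(13,7) + C(7,2)·C(13,6) = 1287 + 12012 + 36036 = 49335.
Probability = 1 − 49335/125970 = 76635/125970 = 393/646.

393/646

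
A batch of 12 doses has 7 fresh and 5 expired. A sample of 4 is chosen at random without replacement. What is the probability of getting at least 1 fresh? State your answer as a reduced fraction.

Total selections: C(12,4) = 495.
The complement is all 4 are expired: C(5,4) = 5.
Probability = 1 − 5/495 = 490/495 = 98/99.

98/99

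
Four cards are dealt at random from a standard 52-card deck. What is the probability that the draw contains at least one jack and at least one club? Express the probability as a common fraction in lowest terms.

52799/270725

There are C(52,4) = 270725 possible draws.
By inclusion-exclusion on the complements, draws missing all jacks or all clubs: C(48,4) + C(39,4) − C(36,4) = 194580 + 82251 − 58905 = 217926.
So draws with at least one of each: 270725 − 217926 = 52799, probability 52799/270725.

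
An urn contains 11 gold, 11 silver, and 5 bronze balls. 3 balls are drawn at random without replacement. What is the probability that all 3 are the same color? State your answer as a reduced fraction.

There are C(27,3) = 2925 ways to draw 3 balls.
All same color: C(11,3) + C(11,3) + C(5,3) = 165 + 165 + 10 = 340.
Probability = 340/2925 = 68/585.

68/585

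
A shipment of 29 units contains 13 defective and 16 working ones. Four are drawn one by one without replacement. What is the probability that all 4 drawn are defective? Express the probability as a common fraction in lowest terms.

Multiply the conditional probabilities at each draw: 13/29 · 12/28 · 11/27 · 10/26 = 17160/570024 = 55/1827.

55/1827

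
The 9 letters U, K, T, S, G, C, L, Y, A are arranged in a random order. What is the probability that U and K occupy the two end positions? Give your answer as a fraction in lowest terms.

There are 9! = 362880 arrangements.
Place U and K at the ends in 2 ways, arrange the remaining 7 in 7! = 5040 ways: 2·5040 = 10080.
Probability = 10080/362880 = 1/36.

1/36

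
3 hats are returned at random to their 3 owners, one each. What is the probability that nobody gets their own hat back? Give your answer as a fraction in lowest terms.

1/3

There are 3! = 6 assignments.
By inclusion-exclusion, assignments with no fixed points: C(3,0)·3! − C(3,1)·2! + C(3,2)·1! − C(3,3)·0! = 2.
Probability = 2/6 = 1/3.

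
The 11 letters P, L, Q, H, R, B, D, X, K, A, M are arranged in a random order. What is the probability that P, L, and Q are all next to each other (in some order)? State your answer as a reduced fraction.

There are 11! = 39916800 arrangements.
Treat the three as one block: 9! placements × 3! orders within the block = 362880·6 = 2177280.
Probability = 2177280/39916800 = 3/55.

3/55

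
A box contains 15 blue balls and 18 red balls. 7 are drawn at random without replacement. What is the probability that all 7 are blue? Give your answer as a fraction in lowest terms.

65/43152

There are C(33,7) = 4272048 possible selections.
Selections with all blue: C(15,7) = 6435.
Probability = 6435/4272048 = 65/43152.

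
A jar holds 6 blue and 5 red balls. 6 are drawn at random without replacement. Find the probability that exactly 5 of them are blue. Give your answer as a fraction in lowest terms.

5/77

The sample space is all 6-subsets of the 11: C(11,6) = 462.
Selections with exactly 5 blue: choose 5 of the 6 blue and 1 of the 5 red, C(6,5)·C(5,1) = 6·5 = 30.
Probability = 30/462 = 5/77.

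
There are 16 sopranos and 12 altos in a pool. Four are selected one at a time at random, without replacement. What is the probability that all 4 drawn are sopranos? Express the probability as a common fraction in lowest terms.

Multiply the conditional probabilities at each draw: 16/28 · 15/27 · 14/26 · 13/25 = 43680/491400 = 4/45.

4/45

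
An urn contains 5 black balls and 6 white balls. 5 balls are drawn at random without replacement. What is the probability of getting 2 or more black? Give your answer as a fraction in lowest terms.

There are C(11,5) = 462 ways to choose the 5.
Count the complement (fewer than 2 black): C(5,0)·C(6,5) + C(5,1)·C(6,4) = 6 + 75 = 81.
Probability = 1 − 81/462 = 381/462 = 127/154.

127/154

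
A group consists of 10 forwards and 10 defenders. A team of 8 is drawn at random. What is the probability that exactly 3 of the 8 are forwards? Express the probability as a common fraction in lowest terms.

Total number of selections: C(20,8) = 125970.
Selections with exactly 3 forwards: choose 3 of the 10 forwards and 5 of the 10 defenders, C(10,3)·C(10,5) = 120·252 = 30240.
Probability = 30240/125970 = 1008/4199.

1008/4199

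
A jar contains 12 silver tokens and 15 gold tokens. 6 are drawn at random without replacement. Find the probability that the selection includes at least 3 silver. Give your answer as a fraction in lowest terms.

There are C(27,6) = 296010 ways to choose the 6.
Favorable selections (at least 3 silver): C(12,3)·C(15,3) + C(12,4)·C(15,2) + C(12,5)·C(15,1) + C(12,6)·C(15,0) = 100100 + 51975 + 11880 + 924 = 164879.
Probability = 164879/296010 = 1153/2070.

1153/2070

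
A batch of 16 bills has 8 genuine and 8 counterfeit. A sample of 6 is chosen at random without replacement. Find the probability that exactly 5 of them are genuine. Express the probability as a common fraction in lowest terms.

The sample space is all 6-subsets of the 16: C(16,6) = 8008.
Selections with exactly 5 genuine: choose 5 of the 8 genuine and 1 of the 8 counterfeit, C(8,5)·C(8,1) = 56·8 = 448.
Probability = 448/8008 = 8/143.

8/143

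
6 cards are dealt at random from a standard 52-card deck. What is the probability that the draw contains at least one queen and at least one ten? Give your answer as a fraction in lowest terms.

There are C(52,6) = 20358520 possible draws.
By inclusion-exclusion on the complements, draws missing all queens or all tens: C(48,6) + C(48,6) − C(44,6) = 12271512 + 12271512 − 7059052 = 17483972.
So draws with at least one of each: 20358520 − 17483972 = 2874548, probability 2874548/20358520 = 718637/5089630.

718637/5089630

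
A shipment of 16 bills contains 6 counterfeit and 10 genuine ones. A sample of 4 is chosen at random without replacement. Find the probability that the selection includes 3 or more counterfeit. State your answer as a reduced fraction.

43/364

There are C(16,4) = 1820 ways to choose the 4.
Favorable selections (3 or more counterfeit): C(6,3)·C(10,1) + C(6,4)·C(10,0) = 200 + 15 = 215.
Probability = 215/1820 = 43/364.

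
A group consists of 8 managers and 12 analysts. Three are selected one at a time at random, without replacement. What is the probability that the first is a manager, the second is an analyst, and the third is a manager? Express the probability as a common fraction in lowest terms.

Multiply the conditional probabilities at each draw: 8/20 · 12/19 · 7/18 = 672/6840 = 28/285.

28/285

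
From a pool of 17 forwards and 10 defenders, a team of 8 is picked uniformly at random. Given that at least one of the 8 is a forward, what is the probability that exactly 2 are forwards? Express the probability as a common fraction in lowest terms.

56/4353

Work in counts. Selections with at least one forward: C(27,8) − C(10,8) = 2220075 − 45 = 2220030.
Of those, selections where exactly 2 are forwards: C(17,2)·C(10,6) = 136·210 = 28560.
Conditional probability = 28560/2220030 = 56/4353.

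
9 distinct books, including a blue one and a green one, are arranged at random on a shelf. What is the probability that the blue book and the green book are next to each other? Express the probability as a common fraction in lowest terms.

2/9

There are 9! = 362880 arrangements.
Treat the blue book and the green book as a block: 8! arrangements of the blocks × 2 orders within the block = 2·40320 = 80640.
Probability = 80640/362880 = 2/9.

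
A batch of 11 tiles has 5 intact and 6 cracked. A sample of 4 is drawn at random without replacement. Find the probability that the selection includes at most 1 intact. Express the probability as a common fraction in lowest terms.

23/66

There are C(11,4) = 330 ways to choose the 4.
Favorable selections (at most 1 intact): C(5,0)·C(6,4) + C(5,1)·C(6,3) = 15 + 100 = 115.
Probability = 115/330 = 23/66.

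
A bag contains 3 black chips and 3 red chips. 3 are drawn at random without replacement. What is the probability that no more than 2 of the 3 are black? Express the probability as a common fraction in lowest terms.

19/20

There are C(6,3) = 20 ways to choose the 3.
The complement is exactly 3 black: C(3,3)·C(3,0) = 1.
Probability = 1 − 1/20 = 19/20.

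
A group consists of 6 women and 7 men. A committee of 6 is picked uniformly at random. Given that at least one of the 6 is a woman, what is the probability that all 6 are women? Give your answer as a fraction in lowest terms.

1/1709

Work in counts. Selections with at least one woman: C(13,6) − C(7,6) = 1716 − 7 = 1709.
Of those, selections where all 6 are women: C(6,6) = 1.
Conditional probability = 1/1709.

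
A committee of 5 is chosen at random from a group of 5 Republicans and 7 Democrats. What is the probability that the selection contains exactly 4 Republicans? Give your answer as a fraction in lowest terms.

There are C(12,5) = 792 ways to choose 5 from 12.
Selections with exactly 4 Republicans: choose 4 of the 5 Republicans and 1 of the 7 Democrats, C(5,4)·C(7,1) = 5·7 = 35.
Probability = 35/792.

35/792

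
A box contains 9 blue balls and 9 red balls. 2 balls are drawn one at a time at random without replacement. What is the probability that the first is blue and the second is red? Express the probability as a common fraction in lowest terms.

Multiply the conditional probabilities at each draw: 9/18 · 9/17 = 81/306 = 9/34.

9/34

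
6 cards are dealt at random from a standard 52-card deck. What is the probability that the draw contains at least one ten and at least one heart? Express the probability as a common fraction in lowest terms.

There are C(52,6) = 20358520 possible draws.
By inclusion-exclusion on the complements, draws missing all tens or all hearts: C(48,6) + C(39,6) − C(36,6) = 12271512 + 3262623 − 1947792 = 13586343.
So draws with at least one of each: 20358520 − 13586343 = 6772177, probability 6772177/20358520.

6772177/20358520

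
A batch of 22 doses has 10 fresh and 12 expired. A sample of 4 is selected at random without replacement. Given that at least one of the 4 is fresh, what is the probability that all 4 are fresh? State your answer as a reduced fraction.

Work in counts. Selections with at least one fresh: C(22,4) − C(12,4) = 7315 − 495 = 6820.
Of those, selections where all 4 are fresh: C(10,4) = 210.
Conditional probability = 210/6820 = 21/682.

21/682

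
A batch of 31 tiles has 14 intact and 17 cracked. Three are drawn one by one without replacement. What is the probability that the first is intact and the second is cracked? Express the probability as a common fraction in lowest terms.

119/465

Multiply the conditional probabilities at each draw: 14/31 · 17/30 = 238/930 = 119/465.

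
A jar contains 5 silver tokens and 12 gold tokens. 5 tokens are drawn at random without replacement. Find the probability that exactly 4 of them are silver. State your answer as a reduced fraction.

The sample space is all 5-subsets of the 17: C(17,5) = 6188.
Selections with exactly 4 silver: choose 4 of the 5 silver and 1 of the 12 gold, C(5,4)·C(12,1) = 5·12 = 60.
Probability = 60/6188 = 15/1547.

15/1547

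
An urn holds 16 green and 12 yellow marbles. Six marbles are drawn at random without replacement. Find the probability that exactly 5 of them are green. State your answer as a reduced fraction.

The sample space is all 6-subsets of the 28: C(28,6) = 376740.
Selections with exactly 5 green: choose 5 of the 16 green and 1 of the 12 yellow, C(16,5)·C(12,1) = 4368·12 = 52416.
Probability = 52416/376740 = 16/115.

16/115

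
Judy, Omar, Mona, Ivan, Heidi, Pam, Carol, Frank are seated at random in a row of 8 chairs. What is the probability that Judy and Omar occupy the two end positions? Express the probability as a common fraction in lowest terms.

There are 8! = 40320 arrangements.
Place Judy and Omar at the ends in 2 ways, arrange the remaining 6 in 6! = 720 ways: 2·720 = 1440.
Probability = 1440/40320 = 1/28.

1/28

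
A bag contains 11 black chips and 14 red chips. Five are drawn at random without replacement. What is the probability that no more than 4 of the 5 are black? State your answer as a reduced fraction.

114/115

There are C(25,5) = 53130 ways to choose the 5.
Favorable selections (no more than 4 black): C(11,0)·C(14,5) + C(11,1)·C(14,4) + C(11,2)·C(14,3) + C(11,3)·C(14,2) + C(11,4)·C(14,1) = 2002 + 11011 + 20020 + 15015 + 4620 = 52668.
Probability = 52668/53130 = 114/115.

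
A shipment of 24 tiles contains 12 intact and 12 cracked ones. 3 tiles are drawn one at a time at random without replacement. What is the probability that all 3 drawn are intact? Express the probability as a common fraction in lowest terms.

5/46

Multiply the conditional probabilities at each draw: 12/24 · 11/23 · 10/22 = 1320/12144 = 5/46.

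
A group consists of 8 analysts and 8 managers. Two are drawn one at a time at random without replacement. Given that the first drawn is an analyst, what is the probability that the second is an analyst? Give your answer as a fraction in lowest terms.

7/15

After removing one analyst, 15 remain: 7 analysts and 8 managers.
So the probability the next is an analyst is 7/15.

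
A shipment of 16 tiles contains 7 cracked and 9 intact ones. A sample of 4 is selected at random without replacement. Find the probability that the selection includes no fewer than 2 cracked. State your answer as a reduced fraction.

Total selections: C(16,4) = 1820.
Favorable selections (no fewer than 2 cracked): C(7,2)·C(9,2) + C(7,3)·C(9,1) + C(7,4)·C(9,0) = 756 + 315 + 35 = 1106.
Probability = 1106/1820 = 79/130.

79/130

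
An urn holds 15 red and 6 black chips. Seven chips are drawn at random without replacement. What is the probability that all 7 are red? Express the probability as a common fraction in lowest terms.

143/2584

There are C(21,7) = 116280 possible selections.
Selections with all red: C(15,7) = 6435.
Probability = 6435/116280 = 143/2584.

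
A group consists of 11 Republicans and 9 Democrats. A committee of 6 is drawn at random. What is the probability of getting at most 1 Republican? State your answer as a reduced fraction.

There are C(20,6) = 38760 ways to choose the 6.
Favorable selections (at most 1 Republican): C(11,0)·C(9,6) + C(11,1)·C(9,5) = 84 + 1386 = 1470.
Probability = 1470/38760 = 49/1292.

49/1292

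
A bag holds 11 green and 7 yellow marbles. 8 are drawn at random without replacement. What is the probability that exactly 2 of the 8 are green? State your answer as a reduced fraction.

35/3978

Total number of selections: C(18,8) = 43758.
Selections with exactly 2 green: choose 2 of the 11 green and 6 of the 7 yellow, C(11,2)·C(7,6) = 55·7 = 385.
Probability = 385/43758 = 35/3978.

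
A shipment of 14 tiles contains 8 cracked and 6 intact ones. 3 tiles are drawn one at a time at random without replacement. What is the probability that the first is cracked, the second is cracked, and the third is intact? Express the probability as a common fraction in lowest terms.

2/13

Multiply the conditional probabilities at each draw: 8/14 · 7/13 · 6/12 = 336/2184 = 2/13.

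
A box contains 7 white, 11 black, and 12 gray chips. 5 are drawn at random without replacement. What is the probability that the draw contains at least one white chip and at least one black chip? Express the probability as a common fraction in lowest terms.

14003/20358

There are C(30,5) = 142506 possible draws.
By inclusion-exclusion on the complements, draws missing all white or all black: C(23,5) + C(19,5) − C(12,5) = 33649 + 11628 − 792 = 44485.
So draws with at least one of each: 142506 − 44485 = 98021, probability 98021/142506 = 14003/20358.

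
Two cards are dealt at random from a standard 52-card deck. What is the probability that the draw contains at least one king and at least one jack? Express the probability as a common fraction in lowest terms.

There are C(52,2) = 1326 possible draws.
By inclusion-exclusion on the complements, draws missing all kings or all jacks: C(48,2) + C(48,2) − C(44,2) = 1128 + 1128 − 946 = 1310.
So draws with at least one of each: 1326 − 1310 = 16, probability 16/1326 = 8/663.

8/663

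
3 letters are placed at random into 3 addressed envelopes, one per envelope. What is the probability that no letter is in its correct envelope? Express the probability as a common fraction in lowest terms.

1/3

There are 3! = 6 assignments.
By inclusion-exclusion, assignments with no fixed points: C(3,0)·3! − C(3,1)·2! + C(3,2)·1! − C(3,3)·0! = 2.
Probability = 2/6 = 1/3.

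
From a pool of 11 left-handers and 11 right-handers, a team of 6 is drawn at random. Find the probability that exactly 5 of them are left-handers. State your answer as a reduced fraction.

The sample space is all 6-subsets of the 22: C(22,6) = 74613.
Selections with exactly 5 left-handers: choose 5 of the 11 left-handers and 1 of the 11 right-handers, C(11,5)·C(11,1) = 462·11 = 5082.
Probability = 5082/74613 = 22/323.

22/323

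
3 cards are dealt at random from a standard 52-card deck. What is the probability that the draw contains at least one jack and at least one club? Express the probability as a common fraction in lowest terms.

33/260

There are C(52,3) = 22100 possible draws.
By inclusion-exclusion on the complements, draws missing all jacks or all clubs: C(48,3) + C(39,3) − C(36,3) = 17296 + 9139 − 7140 = 19295.
So draws with at least one of each: 22100 − 19295 = 2805, probability 2805/22100 = 33/260.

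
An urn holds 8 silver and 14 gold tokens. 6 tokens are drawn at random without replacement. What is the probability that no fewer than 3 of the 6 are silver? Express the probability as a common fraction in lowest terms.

Total selections: C(22,6) = 74613.
Count the complement (fewer than 3 silver): C(8,0)·C(14,6) + C(8,1)·C(14,5) + C(8,2)·C(14,4) = 3003 + 16016 + 28028 = 47047.
Probability = 1 − 47047/74613 = 27566/74613 = 358/969.

358/969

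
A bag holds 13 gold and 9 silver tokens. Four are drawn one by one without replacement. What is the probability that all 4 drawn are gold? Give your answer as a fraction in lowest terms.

Multiply the conditional probabilities at each draw: 13/22 · 12/21 · 11/20 · 10/19 = 17160/175560 = 13/133.

13/133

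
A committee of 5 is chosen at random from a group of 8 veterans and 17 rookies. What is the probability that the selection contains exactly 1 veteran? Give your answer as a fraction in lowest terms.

The sample space is all 5-subsets of the 25: C(25,5) = 53130.
Selections with exactly 1 veteran: choose 1 of the 8 veterans and 4 of the 17 rookies, C(8,1)·C(17,4) = 8·2380 = 19040.
Probability = 19040/53130 = 272/759.

272/759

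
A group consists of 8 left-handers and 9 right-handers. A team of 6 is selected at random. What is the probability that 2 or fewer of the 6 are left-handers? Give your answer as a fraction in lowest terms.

Total selections: C(17,6) = 12376.
Favorable selections (2 or fewer left-handers): C(8,0)·C(9,6) + C(8,1)·C(9,5) + C(8,2)·C(9,4) = 84 + 1008 + 3528 = 4620.
Probability = 4620/12376 = 165/442.

165/442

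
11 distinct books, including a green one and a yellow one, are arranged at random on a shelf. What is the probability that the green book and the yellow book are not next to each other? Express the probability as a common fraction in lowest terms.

There are 11! = 39916800 arrangements.
Arrangements with the green book and the yellow book adjacent: 2·10! = 7257600.
So not adjacent: 39916800 − 7257600 = 32659200, probability 32659200/39916800 = 9/11.

9/11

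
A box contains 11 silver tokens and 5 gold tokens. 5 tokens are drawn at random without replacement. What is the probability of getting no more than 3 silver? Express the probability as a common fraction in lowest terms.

47/91

Total selections: C(16,5) = 4368.
Favorable selections (no more than 3 silver): C(11,0)·C(5,5) + C(11,1)·C(5,4) + C(11,2)·C(5,3) + C(11,3)·C(5,2) = 1 + 55 + 550 + 1650 = 2256.
Probability = 2256/4368 = 47/91.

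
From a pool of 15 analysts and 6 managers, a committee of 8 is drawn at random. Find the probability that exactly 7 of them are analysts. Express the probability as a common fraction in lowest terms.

There are C(21,8) = 203490 ways to choose 8 from 21.
Selections with exactly 7 analysts: choose 7 of the 15 analysts and 1 of the 6 managers, C(15,7)·C(6,1) = 6435·6 = 38610.
Probability = 38610/203490 = 429/2261.

429/2261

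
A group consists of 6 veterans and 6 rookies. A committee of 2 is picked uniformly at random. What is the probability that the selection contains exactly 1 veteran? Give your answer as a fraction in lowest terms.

6/11

There are C(12,2) = 66 ways to choose 2 from 12.
Selections with exactly 1 veteran: choose 1 of the 6 veterans and 1 of the 6 rookies, C(6,1)·C(6,1) = 6·6 = 36.
Probability = 36/66 = 6/11.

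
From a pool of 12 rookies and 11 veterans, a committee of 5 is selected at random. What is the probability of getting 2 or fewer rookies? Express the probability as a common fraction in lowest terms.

There are C(23,5) = 33649 ways to choose the 5.
Favorable selections (2 or fewer rookies): C(12,0)·C(11,5) + C(12,1)·C(11,4) + C(12,2)·C(11,3) = 462 + 3960 + 10890 = 15312.
Probability = 15312/33649 = 1392/3059.

1392/3059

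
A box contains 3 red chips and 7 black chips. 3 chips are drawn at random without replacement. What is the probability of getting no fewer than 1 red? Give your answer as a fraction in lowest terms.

17/24

Total selections: C(10,3) = 120.
The complement is all 3 are black: C(7,3) = 35.
Probability = 1 − 35/120 = 85/120 = 17/24.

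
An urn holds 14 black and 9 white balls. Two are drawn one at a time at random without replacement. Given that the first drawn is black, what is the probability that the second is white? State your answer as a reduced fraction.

After removing one black, 22 remain: 13 black and 9 white.
So the probability the next is white is 9/22.

9/22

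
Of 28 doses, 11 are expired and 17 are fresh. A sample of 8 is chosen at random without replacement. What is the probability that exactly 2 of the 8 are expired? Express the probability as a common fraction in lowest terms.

The sample space is all 8-subsets of the 28: C(28,8) = 3108105.
Selections with exactly 2 expired: choose 2 of the 11 expired and 6 of the 17 fresh, C(11,2)·C(17,6) = 55·12376 = 680680.
Probability = 680680/3108105 = 136/621.

136/621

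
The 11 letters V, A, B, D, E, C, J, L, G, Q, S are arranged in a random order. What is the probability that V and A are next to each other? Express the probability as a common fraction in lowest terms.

2/11

There are 11! = 39916800 arrangements.
Treat V and A as a block: 10! arrangements of the blocks × 2 orders within the block = 2·3628800 = 7257600.
Probability = 7257600/39916800 = 2/11.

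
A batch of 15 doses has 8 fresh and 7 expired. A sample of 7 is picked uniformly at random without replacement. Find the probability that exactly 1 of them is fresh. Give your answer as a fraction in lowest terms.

56/6435

Total number of selections: C(15,7) = 6435.
Selections with exactly 1 fresh: choose 1 of the 8 fresh and 6 of the 7 expired, C(8,1)·C(7,6) = 8·7 = 56.
Probability = 56/6435.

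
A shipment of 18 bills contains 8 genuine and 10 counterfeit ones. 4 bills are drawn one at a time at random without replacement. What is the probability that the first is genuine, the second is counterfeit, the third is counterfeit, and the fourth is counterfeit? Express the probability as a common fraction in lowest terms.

4/51

Multiply the conditional probabilities at each draw: 8/18 · 10/17 · 9/16 · 8/15 = 5760/73440 = 4/51.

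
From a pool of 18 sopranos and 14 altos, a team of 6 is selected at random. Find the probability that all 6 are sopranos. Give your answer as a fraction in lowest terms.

221/10788

There are C(32,6) = 906192 possible selections.
Selections with all sopranos: C(18,6) = 18564.
Probability = 18564/906192 = 221/10788.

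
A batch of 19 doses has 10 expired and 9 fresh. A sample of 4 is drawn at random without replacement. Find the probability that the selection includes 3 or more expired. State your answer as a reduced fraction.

215/646

There are C(19,4) = 3876 ways to choose the 4.
Favorable selections (3 or more expired): C(10,3)·C(9,1) + C(10,4)·C(9,0) = 1080 + 210 = 1290.
Probability = 1290/3876 = 215/646.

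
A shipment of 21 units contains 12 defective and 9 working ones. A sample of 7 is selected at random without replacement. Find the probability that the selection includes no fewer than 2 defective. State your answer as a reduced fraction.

Total selections: C(21,7) = 116280.
Count the complement (fewer than 2 defective): C(12,0)·C(9,7) + C(12,1)·C(9,6) = 36 + 1008 = 1044.
Probability = 1 − 1044/116280 = 115236/116280 = 3201/3230.

3201/3230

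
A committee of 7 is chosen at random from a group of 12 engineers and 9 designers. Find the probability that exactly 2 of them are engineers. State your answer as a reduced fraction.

There are C(21,7) = 116280 ways to choose 7 from 21.
Selections with exactly 2 engineers: choose 2 of the 12 engineers and 5 of the 9 designers, C(12,2)·C(9,5) = 66·126 = 8316.
Probability = 8316/116280 = 231/3230.

231/3230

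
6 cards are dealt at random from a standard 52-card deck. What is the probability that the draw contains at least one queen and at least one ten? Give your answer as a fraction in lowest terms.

There are C(52,6) = 20358520 possible draws.
By inclusion-exclusion on the complements, draws missing all queens or all tens: C(48,6) + C(48,6) − C(44,6) = 12271512 + 12271512 − 7059052 = 17483972.
So draws with at least one of each: 20358520 − 17483972 = 2874548, probability 2874548/20358520 = 718637/5089630.

718637/5089630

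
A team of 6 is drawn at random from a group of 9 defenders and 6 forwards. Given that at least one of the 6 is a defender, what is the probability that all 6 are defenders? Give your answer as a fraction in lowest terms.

7/417

Work in counts. Selections with at least one defender: C(15,6) − C(6,6) = 5005 − 1 = 5004.
Of those, selections where all 6 are defenders: C(9,6) = 84.
Conditional probability = 84/5004 = 7/417.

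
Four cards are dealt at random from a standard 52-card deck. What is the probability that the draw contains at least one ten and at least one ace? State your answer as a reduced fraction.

There are C(52,4) = 270725 possible draws.
By inclusion-exclusion on the complements, draws missing all tens or all aces: C(48,4) + C(48,4) − C(44,4) = 194580 + 194580 − 135751 = 253409.
So draws with at least one of each: 270725 − 253409 = 17316, probability 17316/270725 = 1332/20825.

1332/20825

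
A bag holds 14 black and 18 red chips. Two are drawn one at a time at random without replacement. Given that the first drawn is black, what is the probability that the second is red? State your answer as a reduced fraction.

18/31

After removing one black, 31 remain: 13 black and 18 red.
So the probability the next is red is 18/31.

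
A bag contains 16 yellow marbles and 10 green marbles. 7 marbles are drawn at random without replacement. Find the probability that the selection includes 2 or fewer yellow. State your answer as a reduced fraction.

There are C(26,7) = 657800 ways to choose the 7.
Favorable selections (2 or fewer yellow): C(16,0)·C(10,7) + C(16,1)·C(10,6) + C(16,2)·C(10,5) = 120 + 3360 + 30240 = 33720.
Probability = 33720/657800 = 843/16445.

843/16445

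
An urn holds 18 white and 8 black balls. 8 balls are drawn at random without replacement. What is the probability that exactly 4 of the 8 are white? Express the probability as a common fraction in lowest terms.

8568/62491

There are C(26,8) = 1562275 ways to choose 8 from 26.
Selections with exactly 4 white: choose 4 of the 18 white and 4 of the 8 black, C(18,4)·C(8,4) = 3060·70 = 214200.
Probability = 214200/1562275 = 8568/62491.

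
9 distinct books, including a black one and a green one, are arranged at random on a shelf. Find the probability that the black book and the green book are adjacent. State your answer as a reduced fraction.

2/9

There are 9! = 362880 arrangements.
Treat the black book and the green book as a block: 8! arrangements of the blocks × 2 orders within the block = 2·40320 = 80640.
Probability = 80640/362880 = 2/9.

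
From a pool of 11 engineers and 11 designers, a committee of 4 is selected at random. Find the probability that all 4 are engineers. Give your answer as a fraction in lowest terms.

There are C(22,4) = 7315 possible selections.
Selections with all engineers: C(11,4) = 330.
Probability = 330/7315 = 6/133.

6/133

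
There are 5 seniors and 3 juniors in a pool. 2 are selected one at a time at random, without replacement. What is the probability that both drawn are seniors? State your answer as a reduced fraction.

Multiply the conditional probabilities at each draw: 5/8 · 4/7 = 20/56 = 5/14.

5/14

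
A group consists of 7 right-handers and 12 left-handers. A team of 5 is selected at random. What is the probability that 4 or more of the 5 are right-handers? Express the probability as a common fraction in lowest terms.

There are C(19,5) = 11628 ways to choose the 5.
Favorable selections (4 or more right-handers): C(7,4)·C(12,1) + C(7,5)·C(12,0) = 420 + 21 = 441.
Probability = 441/11628 = 49/1292.

49/1292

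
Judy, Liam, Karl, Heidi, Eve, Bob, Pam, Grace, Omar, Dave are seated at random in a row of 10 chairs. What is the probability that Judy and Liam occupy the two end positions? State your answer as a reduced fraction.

1/45

There are 10! = 3628800 arrangements.
Place Judy and Liam at the ends in 2 ways, arrange the remaining 8 in 8! = 40320 ways: 2·40320 = 80640.
Probability = 80640/3628800 = 1/45.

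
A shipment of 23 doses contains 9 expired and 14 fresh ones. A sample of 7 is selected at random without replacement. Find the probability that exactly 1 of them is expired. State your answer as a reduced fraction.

Total number of selections: C(23,7) = 245157.
Selections with exactly 1 expired: choose 1 of the 9 expired and 6 of the 14 fresh, C(9,1)·C(14,6) = 9·3003 = 27027.
Probability = 27027/245157 = 819/7429.

819/7429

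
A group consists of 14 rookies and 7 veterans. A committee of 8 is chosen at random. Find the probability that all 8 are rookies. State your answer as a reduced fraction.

143/9690

There are C(21,8) = 203490 possible selections.
Selections with all rookies: C(14,8) = 3003.
Probability = 3003/203490 = 143/9690.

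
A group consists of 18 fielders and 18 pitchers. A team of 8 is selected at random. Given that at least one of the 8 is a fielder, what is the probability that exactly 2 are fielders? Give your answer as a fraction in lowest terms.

9282/98747

Work in counts. Selections with at least one fielder: C(36,8) − C(18,8) = 30260340 − 43758 = 30216582.
Of those, selections where exactly 2 are fielders: C(18,2)·C(18,6) = 153·18564 = 2840292.
Conditional probability = 2840292/30216582 = 9282/98747.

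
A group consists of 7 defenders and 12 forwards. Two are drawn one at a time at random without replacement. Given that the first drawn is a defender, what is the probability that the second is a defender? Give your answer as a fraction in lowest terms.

1/3

After removing one defender, 18 remain: 6 defenders and 12 forwards.
So the probability the next is a defender is 6/18 = 1/3.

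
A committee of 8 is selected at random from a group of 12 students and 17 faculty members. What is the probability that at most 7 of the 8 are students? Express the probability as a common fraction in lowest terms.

8670/8671

There are C(29,8) = 4292145 ways to choose the 8.
The complement is exactly 8 students: C(12,8)·C(17,0) = 495.
Probability = 1 − 495/4292145 = 4291650/4292145 = 8670/8671.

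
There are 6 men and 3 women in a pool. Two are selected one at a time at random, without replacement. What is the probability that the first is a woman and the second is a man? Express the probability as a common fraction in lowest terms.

Multiply the conditional probabilities at each draw: 3/9 · 6/8 = 18/72 = 1/4.

1/4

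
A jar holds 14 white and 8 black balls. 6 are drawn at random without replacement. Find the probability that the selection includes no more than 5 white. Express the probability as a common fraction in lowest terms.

310/323

Total selections: C(22,6) = 74613.
The complement is exactly 6 white: C(14,6)·C(8,0) = 3003.
Probability = 1 − 3003/74613 = 71610/74613 = 310/323.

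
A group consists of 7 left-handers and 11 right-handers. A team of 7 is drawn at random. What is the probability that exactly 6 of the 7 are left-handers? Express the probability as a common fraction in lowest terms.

The sample space is all 7-subsets of the 18: C(18,7) = 31824.
Selections with exactly 6 left-handers: choose 6 of the 7 left-handers and 1 of the 11 right-handers, C(7,6)·C(11,1) = 7·11 = 77.
Probability = 77/31824.

77/31824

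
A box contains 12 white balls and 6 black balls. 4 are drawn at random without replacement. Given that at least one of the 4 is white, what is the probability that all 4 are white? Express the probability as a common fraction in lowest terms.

33/203

Work in counts. Selections with at least one white: C(18,4) − C(6,4) = 3060 − 15 = 3045.
Of those, selections where all 4 are white: C(12,4) = 495.
Conditional probability = 495/3045 = 33/203.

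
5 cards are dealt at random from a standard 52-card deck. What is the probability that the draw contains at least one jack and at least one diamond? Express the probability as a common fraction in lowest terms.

There are C(52,5) = 2598960 possible draws.
By inclusion-exclusion on the complements, draws missing all jacks or all diamonds: C(48,5) + C(39,5) − C(36,5) = 1712304 + 575757 − 376992 = 1911069.
So draws with at least one of each: 2598960 − 1911069 = 687891, probability 687891/2598960 = 229297/866320.

229297/866320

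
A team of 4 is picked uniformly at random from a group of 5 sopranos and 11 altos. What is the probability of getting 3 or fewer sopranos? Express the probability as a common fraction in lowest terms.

363/364

Total selections: C(16,4) = 1820.
The complement is exactly 4 sopranos: C(5,4)·C(11,0) = 5.
Probability = 1 − 5/1820 = 1815/1820 = 363/364.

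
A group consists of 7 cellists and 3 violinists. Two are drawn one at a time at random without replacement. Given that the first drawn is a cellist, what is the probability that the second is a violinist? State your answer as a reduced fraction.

After removing one cellist, 9 remain: 6 cellists and 3 violinists.
So the probability the next is a violinist is 3/9 = 1/3.

1/3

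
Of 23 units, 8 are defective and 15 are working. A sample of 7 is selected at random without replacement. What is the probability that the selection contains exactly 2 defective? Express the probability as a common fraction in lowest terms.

The sample space is all 7-subsets of the 23: C(23,7) = 245157.
Selections with exactly 2 defective: choose 2 of the 8 defective and 5 of the 15 working, C(8,2)·C(15,5) = 28·3003 = 84084.
Probability = 84084/245157 = 2548/7429.

2548/7429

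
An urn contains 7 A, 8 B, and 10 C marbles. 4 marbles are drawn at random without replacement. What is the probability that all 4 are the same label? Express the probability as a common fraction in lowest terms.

There are C(25,4) = 12650 ways to draw 4 marbles.
All same label: C(7,4) + C(8,4) + C(10,4) = 35 + 70 + 210 = 315.
Probability = 315/12650 = 63/2530.

63/2530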